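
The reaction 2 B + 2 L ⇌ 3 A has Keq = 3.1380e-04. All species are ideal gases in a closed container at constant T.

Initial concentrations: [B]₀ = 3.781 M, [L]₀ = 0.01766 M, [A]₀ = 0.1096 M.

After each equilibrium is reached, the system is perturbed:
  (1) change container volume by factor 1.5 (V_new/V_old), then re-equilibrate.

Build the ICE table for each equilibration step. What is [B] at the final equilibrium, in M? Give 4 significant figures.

Q₀ = 0.2953 vs Keq = 3.1380e-04 ⇒ Q>K, reverse
Step 1:
                  B         L         A
  init        3.781   0.01766    0.1096
  Δ         0.05393   0.05393   -0.0809
  eq          3.835   0.07159    0.0287
  solve Keq expr → x = -0.02697; check Q = 3.1380e-04
Then change container volume by factor 1.5 (V_new/V_old).
Step 2:
                  B         L         A
  init        2.557   0.04773   0.01914
  Δ        0.001393  0.001393 -0.002089
  eq          2.558   0.04912   0.01705
  solve Keq expr → x = -6.9645e-04; check Q = 3.1380e-04

[B]_eq = 2.558 M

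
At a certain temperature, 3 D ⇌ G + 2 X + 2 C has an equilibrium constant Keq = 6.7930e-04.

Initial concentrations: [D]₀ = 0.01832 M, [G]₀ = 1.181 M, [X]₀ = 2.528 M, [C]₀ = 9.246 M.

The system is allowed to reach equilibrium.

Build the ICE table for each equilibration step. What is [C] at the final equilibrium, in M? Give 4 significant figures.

Q₀ = 1.0494e+08 vs Keq = 6.7930e-04 ⇒ Q>K, reverse
Step 1:
                   D          G          X          C
  Initial    0.01832      1.181      2.528      9.246
  Change       3.496     -1.165      -2.33      -2.33
  Equil        3.514    0.01579     0.1976      6.916
  solve Keq expr → x = -1.165; check Q = 6.7930e-04

[C]_eq = 6.916 M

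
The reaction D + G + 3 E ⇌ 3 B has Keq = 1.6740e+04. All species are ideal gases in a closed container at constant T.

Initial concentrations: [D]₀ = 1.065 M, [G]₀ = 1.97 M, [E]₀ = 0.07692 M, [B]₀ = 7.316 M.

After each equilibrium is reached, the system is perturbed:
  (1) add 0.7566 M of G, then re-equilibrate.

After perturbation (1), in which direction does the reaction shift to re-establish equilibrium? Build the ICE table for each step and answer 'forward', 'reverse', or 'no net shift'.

Q₀ = 4.1010e+05 vs Keq = 1.6740e+04 ⇒ Q>K, reverse
Step 1:
                    D           G           E           B
  init          1.065        1.97     0.07692       7.316
  Δ           0.04586     0.04586      0.1376     -0.1376
  eq            1.111       2.016      0.2145       7.178
  solve Keq expr → x = -0.04586; check Q = 1.6740e+04
Then add 0.7566 M of G.
Step 2:
                    D           G           E           B
  init          1.111       2.772      0.2145       7.178
  Δ         -0.006836   -0.006836    -0.02051     0.02051
  eq            1.104       2.766       0.194       7.199
  solve Keq expr → x = 0.006836; check Q = 1.6740e+04

Direction: forward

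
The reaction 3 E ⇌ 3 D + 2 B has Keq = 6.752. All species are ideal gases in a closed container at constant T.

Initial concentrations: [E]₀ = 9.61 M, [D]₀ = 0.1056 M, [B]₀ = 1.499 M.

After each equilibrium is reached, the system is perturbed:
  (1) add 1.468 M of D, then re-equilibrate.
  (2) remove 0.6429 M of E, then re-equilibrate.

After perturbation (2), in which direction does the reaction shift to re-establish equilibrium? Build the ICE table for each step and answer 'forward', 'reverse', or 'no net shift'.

Direction: reverse

Q₀ = 2.9814e-06 vs Keq = 6.752 ⇒ Q<K, forward
Step 1:
                    E           D           B
  I              9.61      0.1056       1.499
  C            -3.995       3.995       2.664
  E             5.615       4.101       4.163
  solve Keq expr → x = 1.332; check Q = 6.752
Then add 1.468 M of D.
Step 2:
                    E           D           B
  I             5.615       5.569       4.163
  C             0.648      -0.648      -0.432
  E             6.263       4.921       3.731
  solve Keq expr → x = -0.216; check Q = 6.752
Then remove 0.6429 M of E.
Step 3:
                    E           D           B
  I              5.62       4.921       3.731
  C             0.215      -0.215     -0.1433
  E             5.835       4.706       3.587
  solve Keq expr → x = -0.07165; check Q = 6.752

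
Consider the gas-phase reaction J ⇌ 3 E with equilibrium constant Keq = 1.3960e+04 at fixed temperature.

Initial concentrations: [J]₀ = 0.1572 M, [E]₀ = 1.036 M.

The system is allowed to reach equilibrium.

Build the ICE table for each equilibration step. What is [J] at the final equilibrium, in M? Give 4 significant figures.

Q₀ = 7.073 vs Keq = 1.3960e+04 ⇒ Q<K, forward
Step 1:
                    J           E
  I            0.1572       1.036
  C            -0.157      0.4709
  E        2.4510e-04       1.507
  solve Keq expr → x = 0.157; check Q = 1.3960e+04

[J]_eq = 2.4510e-04 M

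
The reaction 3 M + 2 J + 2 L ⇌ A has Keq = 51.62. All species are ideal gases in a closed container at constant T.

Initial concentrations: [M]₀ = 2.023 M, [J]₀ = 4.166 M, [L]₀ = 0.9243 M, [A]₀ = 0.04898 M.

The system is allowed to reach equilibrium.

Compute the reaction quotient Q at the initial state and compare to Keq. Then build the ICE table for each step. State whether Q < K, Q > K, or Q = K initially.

Q₀ = 3.9899e-04; Q < K (proceeds forward)

Q₀ = 3.9899e-04 vs Keq = 51.62 ⇒ Q<K, forward
Step 1:
                   M          J          L          A
  Initial      2.023      4.166     0.9243    0.04898
  Change      -1.313     -0.875     -0.875     0.4375
  Equil       0.7104      3.291    0.04926     0.4865
  solve Keq expr → x = 0.4375; check Q = 51.62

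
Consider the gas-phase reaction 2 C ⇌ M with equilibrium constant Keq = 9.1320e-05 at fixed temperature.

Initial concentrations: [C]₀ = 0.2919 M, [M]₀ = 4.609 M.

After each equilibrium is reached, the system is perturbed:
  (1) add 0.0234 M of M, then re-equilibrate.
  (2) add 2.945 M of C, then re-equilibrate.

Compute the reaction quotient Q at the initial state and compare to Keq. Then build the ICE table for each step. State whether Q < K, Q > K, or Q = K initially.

Q₀ = 54.09; Q > K (proceeds reverse)

Q₀ = 54.09 vs Keq = 9.1320e-05 ⇒ Q>K, reverse
Step 1:
                  C         M
  I          0.2919     4.609
  C           9.202    -4.601
  E           9.493   0.00823
  solve Keq expr → x = -4.601; check Q = 9.1320e-05
Then add 0.0234 M of M.
Step 2:
                  C         M
  I           9.493   0.03163
  C         0.04664  -0.02332
  E            9.54  0.008311
  solve Keq expr → x = -0.02332; check Q = 9.1320e-05
Then add 2.945 M of C.
Step 3:
                  C         M
  I           12.49  0.008311
  C        -0.01179  0.005897
  E           12.47   0.01421
  solve Keq expr → x = 0.005897; check Q = 9.1320e-05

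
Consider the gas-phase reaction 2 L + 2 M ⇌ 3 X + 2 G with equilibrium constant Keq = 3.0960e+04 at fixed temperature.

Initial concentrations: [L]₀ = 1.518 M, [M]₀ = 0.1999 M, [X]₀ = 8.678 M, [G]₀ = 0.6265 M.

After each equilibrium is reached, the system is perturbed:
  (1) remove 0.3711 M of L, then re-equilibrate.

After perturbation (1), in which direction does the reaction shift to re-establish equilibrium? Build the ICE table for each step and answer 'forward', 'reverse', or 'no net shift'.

Direction: reverse

Q₀ = 2786 vs Keq = 3.0960e+04 ⇒ Q<K, forward
Step 1:
                   L          M          X          G
  init         1.518     0.1999      8.678     0.6265
  Δ          -0.1199    -0.1199     0.1799     0.1199
  eq           1.398    0.07999      8.858     0.7464
  solve Keq expr → x = 0.05996; check Q = 3.0960e+04
Then remove 0.3711 M of L.
Step 2:
                   L          M          X          G
  init         1.027    0.07999      8.858     0.7464
  Δ          0.02271    0.02271   -0.03407   -0.02271
  eq            1.05     0.1027      8.824     0.7237
  solve Keq expr → x = -0.01136; check Q = 3.0960e+04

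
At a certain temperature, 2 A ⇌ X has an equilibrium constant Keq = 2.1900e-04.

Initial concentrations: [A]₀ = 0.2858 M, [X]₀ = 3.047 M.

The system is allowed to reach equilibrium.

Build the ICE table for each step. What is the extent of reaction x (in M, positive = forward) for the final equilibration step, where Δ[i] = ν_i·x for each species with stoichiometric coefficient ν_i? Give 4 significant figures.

x = -3.038 M

Q₀ = 37.3 vs Keq = 2.1900e-04 ⇒ Q>K, reverse
Step 1:
                  A         X
  Initial    0.2858     3.047
  Change      6.076    -3.038
  Equil       6.362  0.008864
  solve Keq expr → x = -3.038; check Q = 2.1900e-04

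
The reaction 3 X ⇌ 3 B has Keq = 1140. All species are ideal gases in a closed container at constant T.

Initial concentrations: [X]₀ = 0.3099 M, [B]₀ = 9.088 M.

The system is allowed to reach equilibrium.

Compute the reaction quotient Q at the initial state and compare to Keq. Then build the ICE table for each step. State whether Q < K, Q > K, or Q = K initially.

Q₀ = 2.5220e+04 vs Keq = 1140 ⇒ Q>K, reverse
Step 1:
                    X           B
  Initial      0.3099       9.088
  Change       0.5111     -0.5111
  Equil         0.821       8.577
  solve Keq expr → x = -0.1704; check Q = 1140

Q₀ = 2.5220e+04; Q > K (proceeds reverse)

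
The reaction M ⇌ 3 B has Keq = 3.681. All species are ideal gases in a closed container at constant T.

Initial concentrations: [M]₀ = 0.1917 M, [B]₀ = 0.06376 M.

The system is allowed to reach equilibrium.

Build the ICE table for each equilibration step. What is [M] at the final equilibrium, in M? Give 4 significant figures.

[M]_eq = 0.03877 M

Q₀ = 0.001352 vs Keq = 3.681 ⇒ Q<K, forward
Step 1:
                   M          B
  init        0.1917    0.06376
  Δ          -0.1529     0.4588
  eq         0.03877     0.5226
  solve Keq expr → x = 0.1529; check Q = 3.681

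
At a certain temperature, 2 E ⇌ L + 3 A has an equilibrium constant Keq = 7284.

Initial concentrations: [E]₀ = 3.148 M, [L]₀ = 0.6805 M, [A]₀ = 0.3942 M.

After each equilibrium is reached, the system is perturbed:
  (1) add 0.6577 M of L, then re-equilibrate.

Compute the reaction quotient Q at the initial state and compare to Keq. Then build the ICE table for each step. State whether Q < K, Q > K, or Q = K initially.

Q₀ = 0.004206; Q < K (proceeds forward)

Q₀ = 0.004206 vs Keq = 7284 ⇒ Q<K, forward
Step 1:
                   E          L          A
  init         3.148     0.6805     0.3942
  Δ           -2.964      1.482      4.447
  eq          0.1835      2.163      4.841
  solve Keq expr → x = 1.482; check Q = 7284
Then add 0.6577 M of L.
Step 2:
                   E          L          A
  init        0.1835       2.82      4.841
  Δ          0.02336   -0.01168   -0.03503
  eq          0.2069      2.809      4.806
  solve Keq expr → x = -0.01168; check Q = 7284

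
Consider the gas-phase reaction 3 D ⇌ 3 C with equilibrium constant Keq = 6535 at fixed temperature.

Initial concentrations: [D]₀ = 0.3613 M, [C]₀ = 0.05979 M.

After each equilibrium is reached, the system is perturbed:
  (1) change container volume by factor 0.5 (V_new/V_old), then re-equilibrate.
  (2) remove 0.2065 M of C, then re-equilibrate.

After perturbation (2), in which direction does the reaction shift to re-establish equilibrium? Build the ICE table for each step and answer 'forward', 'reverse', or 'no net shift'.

Q₀ = 0.004532 vs Keq = 6535 ⇒ Q<K, forward
Step 1:
                    D           C
  init         0.3613     0.05979
  Δ           -0.3399      0.3399
  eq          0.02138      0.3997
  solve Keq expr → x = 0.1133; check Q = 6535
Then change container volume by factor 0.5 (V_new/V_old).
Step 2:
                    D           C
  init        0.04276      0.7994
  Δ                 0           0
  eq          0.04276      0.7994
  solve Keq expr → x = 0; check Q = 6535
Then remove 0.2065 M of C.
Step 3:
                    D           C
  init        0.04276      0.5929
  Δ          -0.01048     0.01048
  eq          0.03227      0.6034
  solve Keq expr → x = 0.003495; check Q = 6535

Direction: forward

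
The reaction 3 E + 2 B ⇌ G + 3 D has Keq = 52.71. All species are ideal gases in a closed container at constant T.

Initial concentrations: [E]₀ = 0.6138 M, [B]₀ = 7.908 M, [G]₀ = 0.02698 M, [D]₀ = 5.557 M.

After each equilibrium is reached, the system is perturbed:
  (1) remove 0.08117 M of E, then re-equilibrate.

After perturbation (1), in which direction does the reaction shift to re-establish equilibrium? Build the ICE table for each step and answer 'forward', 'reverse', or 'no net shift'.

Q₀ = 0.3201 vs Keq = 52.71 ⇒ Q<K, forward
Step 1:
                  E         B         G         D
  Initial    0.6138     7.908   0.02698     5.557
  Change    -0.3928   -0.2619    0.1309    0.3928
  Equil       0.221     7.646    0.1579      5.95
  solve Keq expr → x = 0.1309; check Q = 52.71
Then remove 0.08117 M of E.
Step 2:
                  E         B         G         D
  Initial    0.1398     7.646    0.1579      5.95
  Change    0.06704   0.04469  -0.02235  -0.06704
  Equil      0.2069     7.691    0.1356     5.883
  solve Keq expr → x = -0.02235; check Q = 52.71

Direction: reverse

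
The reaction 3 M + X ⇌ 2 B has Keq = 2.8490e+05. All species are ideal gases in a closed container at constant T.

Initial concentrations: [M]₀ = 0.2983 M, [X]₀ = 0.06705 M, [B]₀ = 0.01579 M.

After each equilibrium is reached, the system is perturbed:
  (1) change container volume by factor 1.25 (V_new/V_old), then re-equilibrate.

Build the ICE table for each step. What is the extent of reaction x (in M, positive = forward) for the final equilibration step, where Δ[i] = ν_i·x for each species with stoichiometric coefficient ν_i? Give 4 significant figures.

x = -3.7716e-05 M

Q₀ = 0.1401 vs Keq = 2.8490e+05 ⇒ Q<K, forward
Step 1:
                  M         X         B
  I          0.2983   0.06705   0.01579
  C         -0.2009  -0.06696    0.1339
  E         0.09741 8.5137e-05    0.1497
  solve Keq expr → x = 0.06696; check Q = 2.8490e+05
Then change container volume by factor 1.25 (V_new/V_old).
Step 2:
                  M         X         B
  I         0.07792 6.8109e-05    0.1198
  C       1.1315e-04 3.7716e-05 -7.5432e-05
  E         0.07804 1.0583e-04    0.1197
  solve Keq expr → x = -3.7716e-05; check Q = 2.8490e+05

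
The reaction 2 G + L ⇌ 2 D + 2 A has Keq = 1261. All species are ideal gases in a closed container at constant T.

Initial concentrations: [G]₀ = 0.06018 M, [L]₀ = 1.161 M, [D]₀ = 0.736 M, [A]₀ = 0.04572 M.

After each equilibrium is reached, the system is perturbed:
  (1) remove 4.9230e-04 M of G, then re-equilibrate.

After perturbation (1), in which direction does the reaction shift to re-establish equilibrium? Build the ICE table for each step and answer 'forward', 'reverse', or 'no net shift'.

Direction: reverse

Q₀ = 0.2693 vs Keq = 1261 ⇒ Q<K, forward
Step 1:
                  G         L         D         A
  init      0.06018     1.161     0.736   0.04572
  Δ          -0.058    -0.029     0.058     0.058
  eq        0.00218     1.132     0.794    0.1037
  solve Keq expr → x = 0.029; check Q = 1261
Then remove 4.9230e-04 M of G.
Step 2:
                  G         L         D         A
  init     0.001687     1.132     0.794    0.1037
  Δ       4.8066e-04 2.4033e-04 -4.8066e-04 -4.8066e-04
  eq       0.002168     1.132    0.7935    0.1032
  solve Keq expr → x = -2.4033e-04; check Q = 1261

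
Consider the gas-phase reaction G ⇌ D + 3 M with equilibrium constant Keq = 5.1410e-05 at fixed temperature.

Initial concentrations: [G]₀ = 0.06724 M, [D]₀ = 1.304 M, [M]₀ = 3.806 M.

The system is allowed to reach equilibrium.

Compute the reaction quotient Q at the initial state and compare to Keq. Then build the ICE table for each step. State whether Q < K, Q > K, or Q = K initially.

Q₀ = 1069 vs Keq = 5.1410e-05 ⇒ Q>K, reverse
Step 1:
                  G         D         M
  Initial   0.06724     1.304     3.806
  Change      1.236    -1.236    -3.707
  Equil       1.303   0.06843   0.09929
  solve Keq expr → x = -1.236; check Q = 5.1410e-05

Q₀ = 1069; Q > K (proceeds reverse)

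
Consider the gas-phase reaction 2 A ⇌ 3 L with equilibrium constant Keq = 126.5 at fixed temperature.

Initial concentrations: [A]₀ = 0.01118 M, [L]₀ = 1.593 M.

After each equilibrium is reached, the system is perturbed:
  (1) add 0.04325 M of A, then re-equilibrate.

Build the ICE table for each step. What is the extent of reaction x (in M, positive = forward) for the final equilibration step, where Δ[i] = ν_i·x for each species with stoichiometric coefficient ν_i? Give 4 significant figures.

Q₀ = 3.2342e+04 vs Keq = 126.5 ⇒ Q>K, reverse
Step 1:
                    A           L
  init        0.01118       1.593
  Δ            0.1347      -0.202
  eq           0.1459       1.391
  solve Keq expr → x = -0.06734; check Q = 126.5
Then add 0.04325 M of A.
Step 2:
                    A           L
  init         0.1891       1.391
  Δ          -0.03493      0.0524
  eq           0.1542       1.443
  solve Keq expr → x = 0.01747; check Q = 126.5

x = 0.01747 M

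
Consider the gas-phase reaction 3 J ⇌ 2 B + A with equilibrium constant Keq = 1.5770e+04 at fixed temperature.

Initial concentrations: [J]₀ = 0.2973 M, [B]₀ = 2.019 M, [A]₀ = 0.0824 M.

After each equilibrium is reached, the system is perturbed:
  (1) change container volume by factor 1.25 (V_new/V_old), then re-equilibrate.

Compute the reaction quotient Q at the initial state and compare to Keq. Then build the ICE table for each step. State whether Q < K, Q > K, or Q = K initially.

Q₀ = 12.78 vs Keq = 1.5770e+04 ⇒ Q<K, forward
Step 1:
                  J         B         A
  init       0.2973     2.019    0.0824
  Δ         -0.2601    0.1734    0.0867
  eq        0.03721     2.192    0.1691
  solve Keq expr → x = 0.0867; check Q = 1.5770e+04
Then change container volume by factor 1.25 (V_new/V_old).
Step 2:
                  J         B         A
  init      0.02977     1.754    0.1353
  Δ               0         0         0
  eq        0.02977     1.754    0.1353
  solve Keq expr → x = 0; check Q = 1.5770e+04

Q₀ = 12.78; Q < K (proceeds forward)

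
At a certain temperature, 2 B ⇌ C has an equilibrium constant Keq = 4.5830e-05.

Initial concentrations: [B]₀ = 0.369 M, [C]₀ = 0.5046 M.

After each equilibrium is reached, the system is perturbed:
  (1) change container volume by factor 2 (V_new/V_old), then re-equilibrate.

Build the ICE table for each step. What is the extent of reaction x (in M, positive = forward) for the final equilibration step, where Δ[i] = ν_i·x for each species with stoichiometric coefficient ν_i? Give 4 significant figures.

x = -2.1755e-05 M

Q₀ = 3.706 vs Keq = 4.5830e-05 ⇒ Q>K, reverse
Step 1:
                    B           C
  Initial       0.369      0.5046
  Change        1.009     -0.5045
  Equil         1.378  8.7029e-05
  solve Keq expr → x = -0.5045; check Q = 4.5830e-05
Then change container volume by factor 2 (V_new/V_old).
Step 2:
                    B           C
  Initial       0.689  4.3515e-05
  Change   4.3509e-05 -2.1755e-05
  Equil        0.6891  2.1760e-05
  solve Keq expr → x = -2.1755e-05; check Q = 4.5830e-05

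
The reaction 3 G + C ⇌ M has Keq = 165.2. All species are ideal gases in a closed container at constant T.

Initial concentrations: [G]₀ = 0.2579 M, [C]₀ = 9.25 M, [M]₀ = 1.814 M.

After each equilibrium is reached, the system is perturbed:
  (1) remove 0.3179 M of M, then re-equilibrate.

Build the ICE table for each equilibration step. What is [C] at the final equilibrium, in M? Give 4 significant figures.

Q₀ = 11.43 vs Keq = 165.2 ⇒ Q<K, forward
Step 1:
                  G         C         M
  init       0.2579      9.25     1.814
  Δ         -0.1509  -0.05028   0.05028
  eq          0.107       9.2     1.864
  solve Keq expr → x = 0.05028; check Q = 165.2
Then remove 0.3179 M of M.
Step 2:
                  G         C         M
  init        0.107       9.2     1.546
  Δ       -0.006413 -0.002138  0.002138
  eq         0.1006     9.198     1.549
  solve Keq expr → x = 0.002138; check Q = 165.2

[C]_eq = 9.198 M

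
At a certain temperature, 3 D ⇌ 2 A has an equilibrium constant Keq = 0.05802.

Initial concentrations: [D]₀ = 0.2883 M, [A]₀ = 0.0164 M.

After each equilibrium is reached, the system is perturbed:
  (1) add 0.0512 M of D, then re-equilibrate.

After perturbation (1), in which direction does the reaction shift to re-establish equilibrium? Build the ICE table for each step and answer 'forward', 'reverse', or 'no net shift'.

Direction: forward

Q₀ = 0.01122 vs Keq = 0.05802 ⇒ Q<K, forward
Step 1:
                  D         A
  Initial    0.2883    0.0164
  Change   -0.02439   0.01626
  Equil      0.2639   0.03266
  solve Keq expr → x = 0.008129; check Q = 0.05802
Then add 0.0512 M of D.
Step 2:
                  D         A
  Initial    0.3151   0.03266
  Change   -0.01147  0.007646
  Equil      0.3036    0.0403
  solve Keq expr → x = 0.003823; check Q = 0.05802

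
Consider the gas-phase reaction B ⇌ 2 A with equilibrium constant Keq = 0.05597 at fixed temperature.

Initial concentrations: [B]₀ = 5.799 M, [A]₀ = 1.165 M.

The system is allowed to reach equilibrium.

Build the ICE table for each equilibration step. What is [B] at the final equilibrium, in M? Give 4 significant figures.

Q₀ = 0.234 vs Keq = 0.05597 ⇒ Q>K, reverse
Step 1:
                    B           A
  I             5.799       1.165
  C            0.2906     -0.5812
  E              6.09      0.5838
  solve Keq expr → x = -0.2906; check Q = 0.05597

[B]_eq = 6.09 M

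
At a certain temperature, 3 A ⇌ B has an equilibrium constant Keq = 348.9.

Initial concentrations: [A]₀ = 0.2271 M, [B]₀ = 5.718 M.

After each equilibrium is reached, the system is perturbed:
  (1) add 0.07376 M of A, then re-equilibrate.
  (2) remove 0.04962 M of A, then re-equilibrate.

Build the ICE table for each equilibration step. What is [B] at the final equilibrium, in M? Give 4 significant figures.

Q₀ = 488.2 vs Keq = 348.9 ⇒ Q>K, reverse
Step 1:
                   A          B
  I           0.2271      5.718
  C          0.02678  -0.008925
  E           0.2539      5.709
  solve Keq expr → x = -0.008925; check Q = 348.9
Then add 0.07376 M of A.
Step 2:
                   A          B
  I           0.3276      5.709
  C          -0.0734    0.02447
  E           0.2542      5.734
  solve Keq expr → x = 0.02447; check Q = 348.9
Then remove 0.04962 M of A.
Step 3:
                   A          B
  I           0.2046      5.734
  C          0.04938   -0.01646
  E            0.254      5.717
  solve Keq expr → x = -0.01646; check Q = 348.9

[B]_eq = 5.717 M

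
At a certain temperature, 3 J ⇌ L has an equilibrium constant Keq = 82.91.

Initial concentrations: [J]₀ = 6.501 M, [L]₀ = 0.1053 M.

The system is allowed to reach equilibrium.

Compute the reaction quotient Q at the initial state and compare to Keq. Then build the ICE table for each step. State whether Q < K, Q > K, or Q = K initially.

Q₀ = 3.8326e-04 vs Keq = 82.91 ⇒ Q<K, forward
Step 1:
                   J          L
  init         6.501     0.1053
  Δ           -6.204      2.068
  eq          0.2971      2.173
  solve Keq expr → x = 2.068; check Q = 82.91

Q₀ = 3.8326e-04; Q < K (proceeds forward)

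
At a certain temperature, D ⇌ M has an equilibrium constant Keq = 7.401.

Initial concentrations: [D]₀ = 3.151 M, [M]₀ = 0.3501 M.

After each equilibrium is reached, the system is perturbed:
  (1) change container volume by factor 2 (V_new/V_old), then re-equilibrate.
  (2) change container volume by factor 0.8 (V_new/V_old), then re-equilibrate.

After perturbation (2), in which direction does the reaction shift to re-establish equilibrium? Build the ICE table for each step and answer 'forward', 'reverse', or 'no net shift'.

Q₀ = 0.1111 vs Keq = 7.401 ⇒ Q<K, forward
Step 1:
                  D         M
  I           3.151    0.3501
  C          -2.734     2.734
  E          0.4167     3.084
  solve Keq expr → x = 2.734; check Q = 7.401
Then change container volume by factor 2 (V_new/V_old).
Step 2:
                  D         M
  I          0.2084     1.542
  C               0         0
  E          0.2084     1.542
  solve Keq expr → x = 0; check Q = 7.401
Then change container volume by factor 0.8 (V_new/V_old).
Step 3:
                  D         M
  I          0.2605     1.928
  C               0         0
  E          0.2605     1.928
  solve Keq expr → x = 0; check Q = 7.401

Direction: no net shift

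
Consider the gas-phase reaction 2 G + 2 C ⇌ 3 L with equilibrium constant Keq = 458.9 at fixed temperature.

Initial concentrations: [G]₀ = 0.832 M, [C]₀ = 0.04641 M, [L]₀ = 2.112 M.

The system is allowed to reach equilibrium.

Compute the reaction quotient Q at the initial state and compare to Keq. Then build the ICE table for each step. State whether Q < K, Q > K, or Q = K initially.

Q₀ = 6318; Q > K (proceeds reverse)

Q₀ = 6318 vs Keq = 458.9 ⇒ Q>K, reverse
Step 1:
                    G           C           L
  Initial       0.832     0.04641       2.112
  Change       0.0933      0.0933       -0.14
  Equil        0.9253      0.1397       1.972
  solve Keq expr → x = -0.04665; check Q = 458.9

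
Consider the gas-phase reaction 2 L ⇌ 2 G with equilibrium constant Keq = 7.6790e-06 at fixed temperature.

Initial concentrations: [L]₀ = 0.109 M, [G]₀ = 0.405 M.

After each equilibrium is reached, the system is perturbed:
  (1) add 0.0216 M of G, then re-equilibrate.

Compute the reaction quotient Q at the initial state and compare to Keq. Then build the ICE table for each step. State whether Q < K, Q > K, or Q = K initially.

Q₀ = 13.81; Q > K (proceeds reverse)

Q₀ = 13.81 vs Keq = 7.6790e-06 ⇒ Q>K, reverse
Step 1:
                  L         G
  init        0.109     0.405
  Δ          0.4036   -0.4036
  eq         0.5126   0.00142
  solve Keq expr → x = -0.2018; check Q = 7.6790e-06
Then add 0.0216 M of G.
Step 2:
                  L         G
  init       0.5126   0.02302
  Δ         0.02154  -0.02154
  eq         0.5341   0.00148
  solve Keq expr → x = -0.01077; check Q = 7.6790e-06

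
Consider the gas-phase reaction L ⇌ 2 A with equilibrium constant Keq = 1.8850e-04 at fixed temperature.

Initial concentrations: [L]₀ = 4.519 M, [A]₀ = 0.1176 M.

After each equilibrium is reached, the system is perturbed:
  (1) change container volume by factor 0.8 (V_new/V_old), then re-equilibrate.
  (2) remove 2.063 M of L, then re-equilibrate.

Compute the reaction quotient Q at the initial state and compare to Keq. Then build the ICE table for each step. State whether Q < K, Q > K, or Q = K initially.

Q₀ = 0.00306; Q > K (proceeds reverse)

Q₀ = 0.00306 vs Keq = 1.8850e-04 ⇒ Q>K, reverse
Step 1:
                   L          A
  init         4.519     0.1176
  Δ          0.04414   -0.08827
  eq           4.563    0.02933
  solve Keq expr → x = -0.04414; check Q = 1.8850e-04
Then change container volume by factor 0.8 (V_new/V_old).
Step 2:
                   L          A
  init         5.704    0.03666
  Δ         0.001932  -0.003865
  eq           5.706     0.0328
  solve Keq expr → x = -0.001932; check Q = 1.8850e-04
Then remove 2.063 M of L.
Step 3:
                   L          A
  init         3.643     0.0328
  Δ          0.00329  -0.006579
  eq           3.646    0.02622
  solve Keq expr → x = -0.00329; check Q = 1.8850e-04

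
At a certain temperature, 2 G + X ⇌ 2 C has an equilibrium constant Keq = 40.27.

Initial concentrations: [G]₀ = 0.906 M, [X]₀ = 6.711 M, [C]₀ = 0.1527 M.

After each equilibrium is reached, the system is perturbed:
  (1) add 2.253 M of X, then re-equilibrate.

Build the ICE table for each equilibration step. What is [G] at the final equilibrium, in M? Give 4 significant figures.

[G]_eq = 0.05417 M

Q₀ = 0.004233 vs Keq = 40.27 ⇒ Q<K, forward
Step 1:
                   G          X          C
  init         0.906      6.711     0.1527
  Δ          -0.8434    -0.4217     0.8434
  eq         0.06259      6.289     0.9961
  solve Keq expr → x = 0.4217; check Q = 40.27
Then add 2.253 M of X.
Step 2:
                   G          X          C
  init       0.06259      8.542     0.9961
  Δ        -0.008418  -0.004209   0.008418
  eq         0.05417      8.538      1.005
  solve Keq expr → x = 0.004209; check Q = 40.27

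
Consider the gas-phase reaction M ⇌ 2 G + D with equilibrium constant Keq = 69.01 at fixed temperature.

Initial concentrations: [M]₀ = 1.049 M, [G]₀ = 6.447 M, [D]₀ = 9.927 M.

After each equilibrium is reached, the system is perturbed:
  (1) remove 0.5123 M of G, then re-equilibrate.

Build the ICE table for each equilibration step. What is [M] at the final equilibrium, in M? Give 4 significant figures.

Q₀ = 393.3 vs Keq = 69.01 ⇒ Q>K, reverse
Step 1:
                  M         G         D
  init        1.049     6.447     9.927
  Δ           1.147    -2.293    -1.147
  eq          2.196     4.154      8.78
  solve Keq expr → x = -1.147; check Q = 69.01
Then remove 0.5123 M of G.
Step 2:
                  M         G         D
  init        2.196     3.642      8.78
  Δ         -0.1607    0.3213    0.1607
  eq          2.035     3.963     8.941
  solve Keq expr → x = 0.1607; check Q = 69.01

[M]_eq = 2.035 M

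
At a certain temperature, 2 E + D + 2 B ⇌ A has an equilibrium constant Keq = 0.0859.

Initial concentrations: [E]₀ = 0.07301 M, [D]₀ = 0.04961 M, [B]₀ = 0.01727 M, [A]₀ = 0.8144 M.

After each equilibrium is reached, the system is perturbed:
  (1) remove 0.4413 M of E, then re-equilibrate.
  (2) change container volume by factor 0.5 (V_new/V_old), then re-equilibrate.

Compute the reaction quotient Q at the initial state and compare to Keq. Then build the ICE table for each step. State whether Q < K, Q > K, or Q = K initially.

Q₀ = 1.0326e+07 vs Keq = 0.0859 ⇒ Q>K, reverse
Step 1:
                   E          D          B          A
  init       0.07301    0.04961    0.01727     0.8144
  Δ            1.273     0.6366      1.273    -0.6366
  eq           1.346     0.6862       1.29     0.1778
  solve Keq expr → x = -0.6366; check Q = 0.0859
Then remove 0.4413 M of E.
Step 2:
                   E          D          B          A
  init        0.9048     0.6862       1.29     0.1778
  Δ           0.1044    0.05218     0.1044   -0.05218
  eq           1.009     0.7384      1.395     0.1257
  solve Keq expr → x = -0.05218; check Q = 0.0859
Then change container volume by factor 0.5 (V_new/V_old).
Step 3:
                   E          D          B          A
  init         2.018      1.477       2.79     0.2513
  Δ          -0.7529    -0.3765    -0.7529     0.3765
  eq           1.265        1.1      2.037     0.6278
  solve Keq expr → x = 0.3765; check Q = 0.0859

Q₀ = 1.0326e+07; Q > K (proceeds reverse)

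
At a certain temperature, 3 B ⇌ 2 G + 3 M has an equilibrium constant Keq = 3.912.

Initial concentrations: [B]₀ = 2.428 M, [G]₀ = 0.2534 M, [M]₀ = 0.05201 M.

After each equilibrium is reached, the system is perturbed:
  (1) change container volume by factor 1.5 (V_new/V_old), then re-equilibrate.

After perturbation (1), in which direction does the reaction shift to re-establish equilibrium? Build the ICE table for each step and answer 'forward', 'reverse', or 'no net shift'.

Direction: forward

Q₀ = 6.3114e-07 vs Keq = 3.912 ⇒ Q<K, forward
Step 1:
                    B           G           M
  I             2.428      0.2534     0.05201
  C            -1.398      0.9318       1.398
  E              1.03       1.185        1.45
  solve Keq expr → x = 0.4659; check Q = 3.912
Then change container volume by factor 1.5 (V_new/V_old).
Step 2:
                    B           G           M
  I            0.6869      0.7901      0.9664
  C          -0.08747     0.05831     0.08747
  E            0.5994      0.8484       1.054
  solve Keq expr → x = 0.02916; check Q = 3.912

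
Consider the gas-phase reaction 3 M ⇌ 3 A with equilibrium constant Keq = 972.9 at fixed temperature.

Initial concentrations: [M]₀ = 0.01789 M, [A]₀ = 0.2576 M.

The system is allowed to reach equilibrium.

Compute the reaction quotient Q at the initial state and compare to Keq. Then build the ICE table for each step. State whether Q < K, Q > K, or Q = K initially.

Q₀ = 2985 vs Keq = 972.9 ⇒ Q>K, reverse
Step 1:
                  M         A
  init      0.01789    0.2576
  Δ        0.007364 -0.007364
  eq        0.02525    0.2502
  solve Keq expr → x = -0.002455; check Q = 972.9

Q₀ = 2985; Q > K (proceeds reverse)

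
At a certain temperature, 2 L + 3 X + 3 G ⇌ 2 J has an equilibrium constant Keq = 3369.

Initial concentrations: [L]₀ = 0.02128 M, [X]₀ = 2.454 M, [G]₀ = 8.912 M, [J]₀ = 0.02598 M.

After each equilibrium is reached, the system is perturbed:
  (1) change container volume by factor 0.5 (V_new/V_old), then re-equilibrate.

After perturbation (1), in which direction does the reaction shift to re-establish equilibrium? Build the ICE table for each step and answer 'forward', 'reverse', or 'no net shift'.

Q₀ = 1.4249e-04 vs Keq = 3369 ⇒ Q<K, forward
Step 1:
                   L          X          G          J
  init       0.02128      2.454      8.912    0.02598
  Δ         -0.02127   -0.03191   -0.03191    0.02127
  eq      8.1612e-06      2.422       8.88    0.04725
  solve Keq expr → x = 0.01064; check Q = 3369
Then change container volume by factor 0.5 (V_new/V_old).
Step 2:
                   L          X          G          J
  init    1.6322e-05      4.844      17.76     0.0945
  Δ       -1.4282e-05 -2.1423e-05 -2.1423e-05 1.4282e-05
  eq      2.0406e-06      4.844      17.76    0.09452
  solve Keq expr → x = 7.1409e-06; check Q = 3369

Direction: forward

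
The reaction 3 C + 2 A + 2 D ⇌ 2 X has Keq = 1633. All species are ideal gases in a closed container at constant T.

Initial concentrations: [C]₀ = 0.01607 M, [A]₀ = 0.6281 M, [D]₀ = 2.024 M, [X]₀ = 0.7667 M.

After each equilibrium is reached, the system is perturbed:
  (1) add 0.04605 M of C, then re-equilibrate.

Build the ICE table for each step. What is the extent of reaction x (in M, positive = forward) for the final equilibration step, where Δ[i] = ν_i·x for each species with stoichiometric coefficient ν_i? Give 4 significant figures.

x = 0.0141 M

Q₀ = 8.7645e+04 vs Keq = 1633 ⇒ Q>K, reverse
Step 1:
                    C           A           D           X
  init        0.01607      0.6281       2.024      0.7667
  Δ           0.04093     0.02729     0.02729    -0.02729
  eq            0.057      0.6554       2.051      0.7394
  solve Keq expr → x = -0.01364; check Q = 1633
Then add 0.04605 M of C.
Step 2:
                    C           A           D           X
  init         0.1031      0.6554       2.051      0.7394
  Δ          -0.04231    -0.02821    -0.02821     0.02821
  eq          0.06074      0.6272       2.023      0.7676
  solve Keq expr → x = 0.0141; check Q = 1633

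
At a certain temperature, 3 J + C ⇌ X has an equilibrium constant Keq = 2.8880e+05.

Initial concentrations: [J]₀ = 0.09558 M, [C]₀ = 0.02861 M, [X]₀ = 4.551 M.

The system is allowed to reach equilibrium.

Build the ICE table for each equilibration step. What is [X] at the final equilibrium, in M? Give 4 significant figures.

Q₀ = 1.8217e+05 vs Keq = 2.8880e+05 ⇒ Q<K, forward
Step 1:
                    J           C           X
  init        0.09558     0.02861       4.551
  Δ           -0.0101   -0.003365    0.003365
  eq          0.08548     0.02524       4.554
  solve Keq expr → x = 0.003365; check Q = 2.8880e+05

[X]_eq = 4.554 M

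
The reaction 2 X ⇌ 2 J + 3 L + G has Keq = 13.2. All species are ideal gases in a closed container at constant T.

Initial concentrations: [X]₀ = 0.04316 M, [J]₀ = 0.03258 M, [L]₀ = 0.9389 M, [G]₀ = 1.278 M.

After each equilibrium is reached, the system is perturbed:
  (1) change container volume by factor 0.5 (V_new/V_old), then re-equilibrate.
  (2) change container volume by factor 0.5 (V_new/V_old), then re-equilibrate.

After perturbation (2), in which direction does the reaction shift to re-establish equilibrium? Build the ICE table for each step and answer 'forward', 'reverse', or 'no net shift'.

Q₀ = 0.6027 vs Keq = 13.2 ⇒ Q<K, forward
Step 1:
                  X         J         L         G
  init      0.04316   0.03258    0.9389     1.278
  Δ        -0.02559   0.02559   0.03838   0.01279
  eq        0.01757   0.05817    0.9773     1.291
  solve Keq expr → x = 0.01279; check Q = 13.2
Then change container volume by factor 0.5 (V_new/V_old).
Step 2:
                  X         J         L         G
  init      0.03515    0.1163     1.955     2.582
  Δ         0.04557  -0.04557  -0.06835  -0.02278
  eq        0.08071   0.07077     1.886     2.559
  solve Keq expr → x = -0.02278; check Q = 13.2
Then change container volume by factor 0.5 (V_new/V_old).
Step 3:
                  X         J         L         G
  init       0.1614    0.1415     3.772     5.118
  Δ         0.08455  -0.08455   -0.1268  -0.04227
  eq          0.246   0.05699     3.646     5.075
  solve Keq expr → x = -0.04227; check Q = 13.2

Direction: reverse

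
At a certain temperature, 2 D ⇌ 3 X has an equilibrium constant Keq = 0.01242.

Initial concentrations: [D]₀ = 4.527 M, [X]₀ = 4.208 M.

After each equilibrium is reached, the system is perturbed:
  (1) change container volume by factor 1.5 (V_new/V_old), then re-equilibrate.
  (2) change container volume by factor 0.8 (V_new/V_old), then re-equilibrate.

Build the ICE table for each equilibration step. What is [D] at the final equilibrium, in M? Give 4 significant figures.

[D]_eq = 5.622 M

Q₀ = 3.636 vs Keq = 0.01242 ⇒ Q>K, reverse
Step 1:
                   D          X
  init         4.527      4.208
  Δ            2.252     -3.378
  eq           6.779     0.8295
  solve Keq expr → x = -1.126; check Q = 0.01242
Then change container volume by factor 1.5 (V_new/V_old).
Step 2:
                   D          X
  init          4.52      0.553
  Δ         -0.05022    0.07533
  eq           4.469     0.6284
  solve Keq expr → x = 0.02511; check Q = 0.01242
Then change container volume by factor 0.8 (V_new/V_old).
Step 3:
                   D          X
  init         5.587     0.7854
  Δ          0.03548   -0.05322
  eq           5.622     0.7322
  solve Keq expr → x = -0.01774; check Q = 0.01242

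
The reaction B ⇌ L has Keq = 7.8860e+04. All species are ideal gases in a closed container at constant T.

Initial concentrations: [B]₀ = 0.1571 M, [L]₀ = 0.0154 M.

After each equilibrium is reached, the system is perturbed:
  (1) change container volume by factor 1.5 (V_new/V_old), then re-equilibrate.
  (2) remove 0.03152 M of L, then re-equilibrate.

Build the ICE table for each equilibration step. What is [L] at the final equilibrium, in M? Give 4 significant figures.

Q₀ = 0.09803 vs Keq = 7.8860e+04 ⇒ Q<K, forward
Step 1:
                  B         L
  Initial    0.1571    0.0154
  Change    -0.1571    0.1571
  Equil   2.1874e-06    0.1725
  solve Keq expr → x = 0.1571; check Q = 7.8860e+04
Then change container volume by factor 1.5 (V_new/V_old).
Step 2:
                  B         L
  Initial 1.4583e-06     0.115
  Change          0         0
  Equil   1.4583e-06     0.115
  solve Keq expr → x = 0; check Q = 7.8860e+04
Then remove 0.03152 M of L.
Step 3:
                  B         L
  Initial 1.4583e-06   0.08348
  Change  -3.9969e-07 3.9969e-07
  Equil   1.0586e-06   0.08348
  solve Keq expr → x = 3.9969e-07; check Q = 7.8860e+04

[L]_eq = 0.08348 M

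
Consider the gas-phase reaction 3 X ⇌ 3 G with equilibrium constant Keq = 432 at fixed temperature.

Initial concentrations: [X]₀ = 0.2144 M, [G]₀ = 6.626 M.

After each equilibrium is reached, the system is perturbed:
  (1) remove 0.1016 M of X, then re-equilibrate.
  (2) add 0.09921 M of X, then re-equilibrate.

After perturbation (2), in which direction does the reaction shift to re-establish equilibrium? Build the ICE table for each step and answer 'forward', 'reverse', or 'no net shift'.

Direction: forward

Q₀ = 2.9518e+04 vs Keq = 432 ⇒ Q>K, reverse
Step 1:
                   X          G
  I           0.2144      6.626
  C           0.5848    -0.5848
  E           0.7992      6.041
  solve Keq expr → x = -0.1949; check Q = 432
Then remove 0.1016 M of X.
Step 2:
                   X          G
  I           0.6976      6.041
  C          0.08973   -0.08973
  E           0.7873      5.952
  solve Keq expr → x = -0.02991; check Q = 432
Then add 0.09921 M of X.
Step 3:
                   X          G
  I           0.8865      5.952
  C         -0.08762    0.08762
  E           0.7989      6.039
  solve Keq expr → x = 0.02921; check Q = 432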